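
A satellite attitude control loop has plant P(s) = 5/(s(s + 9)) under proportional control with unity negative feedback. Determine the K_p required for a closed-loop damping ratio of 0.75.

Closed-loop characteristic equation: s² + 9s + K_p·5 = 0.
So ω_n = √(5K_p) and 2ζω_n = 9, giving ζ = 9/(2√(5K_p)).
Setting ζ = 0.75: √(5K_p) = 9/(2·0.75) = 6, so K_p = 36/5 = 7.2.

K_p = 7.2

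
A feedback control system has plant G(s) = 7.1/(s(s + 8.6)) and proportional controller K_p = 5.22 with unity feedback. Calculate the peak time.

The closed-loop denominator s² + 8.6s + 37.06 gives ω_n = √37.06 = 6.088 and ζ = 8.6/(2ω_n) = 0.7063.
Damped frequency ω_d = ω_n√(1−ζ²) = 4.31 rad/s, so peak time T_p = π/ω_d = 0.729 s.

T_p = 0.729 s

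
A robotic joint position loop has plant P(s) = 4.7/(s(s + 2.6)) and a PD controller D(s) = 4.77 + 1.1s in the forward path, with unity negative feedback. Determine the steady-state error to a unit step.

The open loop D(s)P(s) has a pole at the origin (type 1), so the static position error constant is infinite and e_ss = 1/(1+∞) = 0.

0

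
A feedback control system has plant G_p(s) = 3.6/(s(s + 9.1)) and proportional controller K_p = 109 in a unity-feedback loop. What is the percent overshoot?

From 1 + K_pG_p(s) = 0: s² + 9.1s + 392.4 = 0 ⇒ ω_n = 19.81, ζ = 0.2297.
%OS = 100·exp(−πζ/√(1−ζ²)) = 100·exp(−π·0.2297/√0.9472) = 47.6%.

47.6%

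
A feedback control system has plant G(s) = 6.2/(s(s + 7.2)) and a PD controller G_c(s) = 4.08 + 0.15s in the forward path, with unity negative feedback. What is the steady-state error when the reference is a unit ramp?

The loop has one pole at the origin (type 1). Velocity error constant K_v = lim_{s→0} s·G_c(s)G(s) = 4.08·6.2/7.2 = 3.513.
Steady-state error to a unit ramp: e_ss = 1/K_v = 0.285.

0.285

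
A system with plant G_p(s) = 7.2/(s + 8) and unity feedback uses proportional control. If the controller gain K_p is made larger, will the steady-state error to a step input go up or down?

decrease

The position error constant K_pos = K_p·G_p(0) grows with K_p, and e_ss = 1/(1+K_pos) falls.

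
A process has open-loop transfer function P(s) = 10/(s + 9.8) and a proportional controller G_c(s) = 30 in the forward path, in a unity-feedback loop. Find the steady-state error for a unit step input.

0.0316

The loop is type 0. Static position error constant K_pos = G_c(0)·P(0) = 30·1.02 = 30.61.
Steady-state error to a unit step: e_ss = 1/(1+K_pos) = 1/31.61 = 0.0316.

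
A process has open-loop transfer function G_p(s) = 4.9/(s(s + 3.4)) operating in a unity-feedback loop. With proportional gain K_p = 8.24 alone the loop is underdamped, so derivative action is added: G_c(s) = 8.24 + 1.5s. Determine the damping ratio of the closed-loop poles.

Forward path: (8.24 + 1.5s)·4.9/(s(s+3.4)). The closed-loop characteristic equation is s² + (3.4 + 4.9·1.5)s + 4.9·8.24 = 0.
That is s² + 10.75s + 40.38 = 0, so ω_n = 6.354 rad/s and ζ = 10.75/(2·6.354) = 0.8459.

ζ = 0.846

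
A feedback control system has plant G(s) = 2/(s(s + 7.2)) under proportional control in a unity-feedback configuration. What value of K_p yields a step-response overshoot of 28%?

From %OS = 100·exp(−πζ/√(1−ζ²)) = 28%, ζ = −ln(0.28)/√(π²+ln²(0.28)) = 0.3755.
Characteristic equation s² + 7.2s + 2K_p = 0 gives ζ = 7.2/(2√(2K_p)).
Setting ζ = 0.3755: √(2K_p) = 7.2/(2·0.3755) = 9.586, so K_p = 91.9/2 = 45.9.

K_p = 45.9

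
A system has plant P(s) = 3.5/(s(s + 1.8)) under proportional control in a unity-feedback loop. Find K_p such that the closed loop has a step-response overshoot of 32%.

From %OS = 100·exp(−πζ/√(1−ζ²)) = 32%, ζ = −ln(0.32)/√(π²+ln²(0.32)) = 0.341.
Characteristic equation s² + 1.8s + 3.5K_p = 0 gives ζ = 1.8/(2√(3.5K_p)).
Setting ζ = 0.341: √(3.5K_p) = 1.8/(2·0.341) = 2.64, so K_p = 6.968/3.5 = 1.99.

K_p = 1.99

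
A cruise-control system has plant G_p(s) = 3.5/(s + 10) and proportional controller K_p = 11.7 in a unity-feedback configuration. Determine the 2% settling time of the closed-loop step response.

Closed-loop transfer function: T(s) = K_p·G_p(s)/(1 + K_p·G_p(s)) = 40.95/(s + 10 + 40.95) = 40.95/(s + 50.95).
Time constant τ = 1/50.95 = 0.01963 s, so the 2% settling time is about 4τ = 0.0785 s.

T_s ≈ 0.0785 s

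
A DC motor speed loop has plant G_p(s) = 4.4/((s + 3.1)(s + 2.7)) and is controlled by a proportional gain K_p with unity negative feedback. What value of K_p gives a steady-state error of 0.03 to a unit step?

For a type-0 loop with proportional control, e_ss = 1/(1 + K_p·G_p(0)).
G_p(0) = 0.5257. Require 1/(1 + K_p·0.5257) = 0.03, so 1 + 0.5257·K_p = 33.33.
K_p = (33.33 − 1)/0.5257 = 61.5.

K_p = 61.5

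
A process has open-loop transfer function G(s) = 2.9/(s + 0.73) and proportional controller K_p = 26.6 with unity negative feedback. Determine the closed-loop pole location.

s = -77.87

Closed-loop transfer function: T(s) = K_p·G(s)/(1 + K_p·G(s)) = 77.14/(s + 0.73 + 77.14) = 77.14/(s + 77.87).
The closed-loop pole is at s = −77.87.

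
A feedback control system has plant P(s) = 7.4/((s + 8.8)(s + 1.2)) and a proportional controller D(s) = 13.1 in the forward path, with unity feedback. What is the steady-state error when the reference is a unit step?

0.0982

The loop is type 0. Static position error constant K_pos = D(0)·P(0) = 13.1·0.7008 = 9.18.
Steady-state error to a unit step: e_ss = 1/(1+K_pos) = 1/10.18 = 0.0982.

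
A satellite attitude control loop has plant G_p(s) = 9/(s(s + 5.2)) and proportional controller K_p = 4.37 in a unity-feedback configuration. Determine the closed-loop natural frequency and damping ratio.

ω_n = 6.27 rad/s, ζ = 0.415

The closed-loop denominator is s(s+5.2) + 4.37·9 = s² + 5.2s + 39.33.
Matching s² + 2ζω_n s + ω_n²: ω_n = √39.33 = 6.271 rad/s and 2ζω_n = 5.2, so ζ = 5.2/(2·6.271) = 0.415.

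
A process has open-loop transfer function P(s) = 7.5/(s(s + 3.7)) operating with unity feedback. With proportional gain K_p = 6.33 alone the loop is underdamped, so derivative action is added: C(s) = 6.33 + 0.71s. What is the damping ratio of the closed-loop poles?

Forward path: (6.33 + 0.71s)·7.5/(s(s+3.7)). The closed-loop characteristic equation is s² + (3.7 + 7.5·0.71)s + 7.5·6.33 = 0.
That is s² + 9.025s + 47.48 = 0, so ω_n = 6.89 rad/s and ζ = 9.025/(2·6.89) = 0.6549.

ζ = 0.655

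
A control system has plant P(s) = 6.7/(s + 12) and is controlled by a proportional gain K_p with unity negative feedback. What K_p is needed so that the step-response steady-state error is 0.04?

Steady-state error for a unit step on this type-0 loop is 1/(1 + K_p·P(0)).
P(0) = 0.5583. Require 1/(1 + K_p·0.5583) = 0.04, so 1 + 0.5583·K_p = 25.
K_p = (25 − 1)/0.5583 = 43.

K_p = 43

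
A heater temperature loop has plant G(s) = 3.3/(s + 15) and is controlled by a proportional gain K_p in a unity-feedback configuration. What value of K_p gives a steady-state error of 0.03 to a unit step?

Steady-state error for a unit step on this type-0 loop is 1/(1 + K_p·G(0)).
G(0) = 0.22. Require 1/(1 + K_p·0.22) = 0.03, so 1 + 0.22·K_p = 33.33.
K_p = (33.33 − 1)/0.22 = 147.

K_p = 147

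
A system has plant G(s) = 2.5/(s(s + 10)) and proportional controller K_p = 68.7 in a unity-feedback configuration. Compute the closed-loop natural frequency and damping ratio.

1 + K_p·G(s) = 0 gives s² + 10s + 171.8 = 0.
So ω_n² = 171.8 ⇒ ω_n = 13.11 rad/s, and ζ = 10/(2ω_n) = 0.382.

ω_n = 13.1 rad/s, ζ = 0.382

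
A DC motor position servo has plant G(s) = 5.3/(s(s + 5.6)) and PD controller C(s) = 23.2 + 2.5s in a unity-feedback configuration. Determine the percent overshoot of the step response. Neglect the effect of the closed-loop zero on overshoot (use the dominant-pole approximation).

Forward path: (23.2 + 2.5s)·5.3/(s(s+5.6)). The closed-loop characteristic equation is s² + (5.6 + 5.3·2.5)s + 5.3·23.2 = 0.
That is s² + 18.85s + 123 = 0, so ω_n = 11.09 rad/s and ζ = 18.85/(2·11.09) = 0.85.
%OS = 100·exp(−πζ/√(1−ζ²)) = 0.629%.

0.629%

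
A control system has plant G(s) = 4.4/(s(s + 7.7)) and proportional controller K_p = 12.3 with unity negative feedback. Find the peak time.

The closed-loop denominator s² + 7.7s + 54.12 gives ω_n = √54.12 = 7.357 and ζ = 7.7/(2ω_n) = 0.5233.
Damped frequency ω_d = ω_n√(1−ζ²) = 6.269 rad/s, so peak time T_p = π/ω_d = 0.501 s.

T_p = 0.501 s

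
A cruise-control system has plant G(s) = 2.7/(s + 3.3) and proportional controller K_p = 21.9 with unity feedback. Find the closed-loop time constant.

Closed-loop transfer function: T(s) = K_p·G(s)/(1 + K_p·G(s)) = 59.13/(s + 3.3 + 59.13) = 59.13/(s + 62.43).
Time constant τ = 1/62.43 = 0.016 s.

τ = 0.016 s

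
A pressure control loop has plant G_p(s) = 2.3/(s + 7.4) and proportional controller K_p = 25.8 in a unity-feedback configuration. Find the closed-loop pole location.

Closed-loop transfer function: T(s) = K_p·G_p(s)/(1 + K_p·G_p(s)) = 59.34/(s + 7.4 + 59.34) = 59.34/(s + 66.74).
The closed-loop pole is at s = −66.74.

s = -66.74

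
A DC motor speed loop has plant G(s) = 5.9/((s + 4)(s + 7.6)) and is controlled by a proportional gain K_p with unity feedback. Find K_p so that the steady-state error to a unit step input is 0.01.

Steady-state error for a unit step on this type-0 loop is 1/(1 + K_p·G(0)).
G(0) = 0.1941. Require 1/(1 + K_p·0.1941) = 0.01, so 1 + 0.1941·K_p = 100.
K_p = (100 − 1)/0.1941 = 510.

K_p = 510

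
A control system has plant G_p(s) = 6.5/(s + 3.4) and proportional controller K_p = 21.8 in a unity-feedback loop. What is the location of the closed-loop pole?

Closed-loop transfer function: T(s) = K_p·G_p(s)/(1 + K_p·G_p(s)) = 141.7/(s + 3.4 + 141.7) = 141.7/(s + 145.1).
The closed-loop pole is at s = −145.1.

s = -145.1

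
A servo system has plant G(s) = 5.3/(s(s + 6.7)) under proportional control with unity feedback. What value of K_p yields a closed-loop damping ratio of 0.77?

K_p = 3.57

Closed-loop characteristic equation: s² + 6.7s + K_p·5.3 = 0.
So ω_n = √(5.3K_p) and 2ζω_n = 6.7, giving ζ = 6.7/(2√(5.3K_p)).
Setting ζ = 0.77: √(5.3K_p) = 6.7/(2·0.77) = 4.351, so K_p = 18.93/5.3 = 3.57.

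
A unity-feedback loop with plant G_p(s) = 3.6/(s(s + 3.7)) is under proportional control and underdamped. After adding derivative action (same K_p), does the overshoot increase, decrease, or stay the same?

The derivative term adds K·K_d to the s-coefficient of the characteristic equation, raising 2ζω_n while ω_n is unchanged; ζ increases, so overshoot decreases.

decrease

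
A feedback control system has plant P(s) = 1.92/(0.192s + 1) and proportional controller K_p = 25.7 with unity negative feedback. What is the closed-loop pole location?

s = -262.2

Closed loop: T(s) = K_p·P/(1+K_p·P) = 49.34/(0.192s + 1 + 49.34), with pole at s = −(1 + 49.34)/0.192 = −262.2.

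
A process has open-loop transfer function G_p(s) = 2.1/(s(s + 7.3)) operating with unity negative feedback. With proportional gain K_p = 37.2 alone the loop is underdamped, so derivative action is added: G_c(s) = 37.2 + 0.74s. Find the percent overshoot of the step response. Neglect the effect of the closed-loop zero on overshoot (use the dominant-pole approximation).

Forward path: (37.2 + 0.74s)·2.1/(s(s+7.3)). The closed-loop characteristic equation is s² + (7.3 + 2.1·0.74)s + 2.1·37.2 = 0.
That is s² + 8.854s + 78.12 = 0, so ω_n = 8.839 rad/s and ζ = 8.854/(2·8.839) = 0.5009.
%OS = 100·exp(−πζ/√(1−ζ²)) = 16.2%.

16.2%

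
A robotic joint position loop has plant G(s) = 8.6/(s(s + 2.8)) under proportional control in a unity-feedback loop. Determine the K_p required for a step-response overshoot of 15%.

From %OS = 100·exp(−πζ/√(1−ζ²)) = 15%, ζ = −ln(0.15)/√(π²+ln²(0.15)) = 0.5169.
Characteristic equation s² + 2.8s + 8.6K_p = 0 gives ζ = 2.8/(2√(8.6K_p)).
Setting ζ = 0.5169: √(8.6K_p) = 2.8/(2·0.5169) = 2.708, so K_p = 7.335/8.6 = 0.853.

K_p = 0.853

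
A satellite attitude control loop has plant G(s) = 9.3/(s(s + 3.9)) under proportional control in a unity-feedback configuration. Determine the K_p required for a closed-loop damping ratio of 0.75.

Closed-loop characteristic equation: s² + 3.9s + K_p·9.3 = 0.
So ω_n = √(9.3K_p) and 2ζω_n = 3.9, giving ζ = 3.9/(2√(9.3K_p)).
Setting ζ = 0.75: √(9.3K_p) = 3.9/(2·0.75) = 2.6, so K_p = 6.76/9.3 = 0.727.

K_p = 0.727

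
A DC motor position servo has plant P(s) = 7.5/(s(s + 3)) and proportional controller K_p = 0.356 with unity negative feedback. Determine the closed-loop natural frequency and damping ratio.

ω_n = 1.63 rad/s, ζ = 0.918

The closed-loop denominator is s(s+3) + 0.356·7.5 = s² + 3s + 2.67.
Matching s² + 2ζω_n s + ω_n²: ω_n = √2.67 = 1.634 rad/s and 2ζω_n = 3, so ζ = 3/(2·1.634) = 0.918.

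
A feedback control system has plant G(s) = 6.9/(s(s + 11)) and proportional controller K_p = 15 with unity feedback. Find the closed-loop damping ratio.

ζ = 0.541

1 + K_p·G(s) = 0 gives s² + 11s + 103.5 = 0.
Matching s² + 2ζω_n s + ω_n²: ω_n = √103.5 = 10.17 rad/s and 2ζω_n = 11, so ζ = 11/(2·10.17) = 0.541.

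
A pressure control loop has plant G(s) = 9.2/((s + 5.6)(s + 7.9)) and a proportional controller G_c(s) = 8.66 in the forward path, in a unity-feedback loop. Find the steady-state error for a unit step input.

0.357

The loop is type 0. Static position error constant K_pos = G_c(0)·G(0) = 8.66·0.208 = 1.801.
Steady-state error to a unit step: e_ss = 1/(1+K_pos) = 1/2.801 = 0.357.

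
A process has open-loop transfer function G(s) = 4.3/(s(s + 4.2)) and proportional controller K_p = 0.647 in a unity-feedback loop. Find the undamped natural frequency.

ω_n = 1.67 rad/s

1 + K_p·G(s) = 0 gives s² + 4.2s + 2.782 = 0.
Matching s² + 2ζω_n s + ω_n²: ω_n = √2.782 = 1.668 rad/s and 2ζω_n = 4.2, so ζ = 4.2/(2·1.668) = 1.26.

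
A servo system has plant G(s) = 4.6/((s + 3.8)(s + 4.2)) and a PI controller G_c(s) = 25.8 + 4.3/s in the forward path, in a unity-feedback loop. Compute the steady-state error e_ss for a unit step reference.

0

The open loop G_c(s)G(s) has a pole at the origin (type 1), so the static position error constant is infinite and e_ss = 1/(1+∞) = 0.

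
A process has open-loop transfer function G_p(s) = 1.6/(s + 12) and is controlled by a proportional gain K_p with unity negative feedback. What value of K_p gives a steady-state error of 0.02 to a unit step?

K_p = 368

For a type-0 loop with proportional control, e_ss = 1/(1 + K_p·G_p(0)).
G_p(0) = 0.1333. Require 1/(1 + K_p·0.1333) = 0.02, so 1 + 0.1333·K_p = 50.
K_p = (50 − 1)/0.1333 = 368.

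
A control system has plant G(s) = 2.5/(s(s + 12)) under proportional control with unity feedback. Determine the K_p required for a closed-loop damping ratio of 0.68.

Closed-loop characteristic equation: s² + 12s + K_p·2.5 = 0.
So ω_n = √(2.5K_p) and 2ζω_n = 12, giving ζ = 12/(2√(2.5K_p)).
Setting ζ = 0.68: √(2.5K_p) = 12/(2·0.68) = 8.824, so K_p = 77.85/2.5 = 31.1.

K_p = 31.1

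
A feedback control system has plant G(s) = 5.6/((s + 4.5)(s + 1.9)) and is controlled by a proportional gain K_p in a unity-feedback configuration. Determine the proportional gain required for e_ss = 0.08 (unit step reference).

K_p = 17.6

The loop is type 0, so e_ss(step) = 1/(1 + K_pos) with K_pos = K_p·G(0).
G(0) = 0.655. Require 1/(1 + K_p·0.655) = 0.08, so 1 + 0.655·K_p = 12.5.
K_p = (12.5 − 1)/0.655 = 17.6.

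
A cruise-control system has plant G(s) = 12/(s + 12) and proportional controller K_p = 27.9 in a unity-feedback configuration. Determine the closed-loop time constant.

τ = 0.00288 s

Closed-loop transfer function: T(s) = K_p·G(s)/(1 + K_p·G(s)) = 334.8/(s + 12 + 334.8) = 334.8/(s + 346.8).
Time constant τ = 1/346.8 = 0.00288 s.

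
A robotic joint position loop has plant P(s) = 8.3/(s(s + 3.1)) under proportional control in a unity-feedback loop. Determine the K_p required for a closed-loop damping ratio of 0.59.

K_p = 0.832

Closed-loop characteristic equation: s² + 3.1s + K_p·8.3 = 0.
So ω_n = √(8.3K_p) and 2ζω_n = 3.1, giving ζ = 3.1/(2√(8.3K_p)).
Setting ζ = 0.59: √(8.3K_p) = 3.1/(2·0.59) = 2.627, so K_p = 6.902/8.3 = 0.832.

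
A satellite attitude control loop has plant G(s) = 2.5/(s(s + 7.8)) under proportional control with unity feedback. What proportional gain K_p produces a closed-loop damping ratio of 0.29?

Closed-loop characteristic equation: s² + 7.8s + K_p·2.5 = 0.
So ω_n = √(2.5K_p) and 2ζω_n = 7.8, giving ζ = 7.8/(2√(2.5K_p)).
Setting ζ = 0.29: √(2.5K_p) = 7.8/(2·0.29) = 13.45, so K_p = 180.9/2.5 = 72.3.

K_p = 72.3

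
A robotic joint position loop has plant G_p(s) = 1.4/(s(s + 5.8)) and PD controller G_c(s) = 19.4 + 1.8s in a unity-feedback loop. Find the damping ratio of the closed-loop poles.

ζ = 0.798

Forward path: (19.4 + 1.8s)·1.4/(s(s+5.8)). The closed-loop characteristic equation is s² + (5.8 + 1.4·1.8)s + 1.4·19.4 = 0.
That is s² + 8.32s + 27.16 = 0, so ω_n = 5.212 rad/s and ζ = 8.32/(2·5.212) = 0.7982.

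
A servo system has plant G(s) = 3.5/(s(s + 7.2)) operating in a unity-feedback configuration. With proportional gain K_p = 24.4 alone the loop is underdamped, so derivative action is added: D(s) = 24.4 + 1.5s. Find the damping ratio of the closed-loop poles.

ζ = 0.674

Forward path: (24.4 + 1.5s)·3.5/(s(s+7.2)). The closed-loop characteristic equation is s² + (7.2 + 3.5·1.5)s + 3.5·24.4 = 0.
That is s² + 12.45s + 85.4 = 0, so ω_n = 9.241 rad/s and ζ = 12.45/(2·9.241) = 0.6736.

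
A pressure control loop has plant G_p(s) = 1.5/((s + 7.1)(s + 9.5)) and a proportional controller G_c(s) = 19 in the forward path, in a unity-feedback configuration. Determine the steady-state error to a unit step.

0.703

The loop is type 0. Static position error constant K_pos = G_c(0)·G_p(0) = 19·0.02224 = 0.4225.
Steady-state error to a unit step: e_ss = 1/(1+K_pos) = 1/1.423 = 0.703.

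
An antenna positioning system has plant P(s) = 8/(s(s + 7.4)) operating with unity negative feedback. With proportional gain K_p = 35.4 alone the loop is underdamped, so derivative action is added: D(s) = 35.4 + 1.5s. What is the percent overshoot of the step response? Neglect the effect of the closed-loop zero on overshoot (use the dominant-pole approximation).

10.9%

Forward path: (35.4 + 1.5s)·8/(s(s+7.4)). The closed-loop characteristic equation is s² + (7.4 + 8·1.5)s + 8·35.4 = 0.
That is s² + 19.4s + 283.2 = 0, so ω_n = 16.83 rad/s and ζ = 19.4/(2·16.83) = 0.5764.
%OS = 100·exp(−πζ/√(1−ζ²)) = 10.9%.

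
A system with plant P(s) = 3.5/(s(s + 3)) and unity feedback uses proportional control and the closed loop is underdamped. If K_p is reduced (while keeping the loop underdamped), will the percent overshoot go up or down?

ζ = 3/(2√(3.5K_p)) rises as K_p falls; higher damping means less overshoot.

decrease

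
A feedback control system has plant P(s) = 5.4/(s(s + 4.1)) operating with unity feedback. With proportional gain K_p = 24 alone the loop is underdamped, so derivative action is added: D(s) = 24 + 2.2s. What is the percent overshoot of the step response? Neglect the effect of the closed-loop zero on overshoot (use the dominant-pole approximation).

Forward path: (24 + 2.2s)·5.4/(s(s+4.1)). The closed-loop characteristic equation is s² + (4.1 + 5.4·2.2)s + 5.4·24 = 0.
That is s² + 15.98s + 129.6 = 0, so ω_n = 11.38 rad/s and ζ = 15.98/(2·11.38) = 0.7018.
%OS = 100·exp(−πζ/√(1−ζ²)) = 4.53%.

4.53%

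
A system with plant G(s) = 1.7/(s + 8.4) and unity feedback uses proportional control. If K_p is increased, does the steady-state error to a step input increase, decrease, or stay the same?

decrease

e_ss = 1/(1 + K_p·G(0)); a larger K_p raises the denominator, so e_ss decreases.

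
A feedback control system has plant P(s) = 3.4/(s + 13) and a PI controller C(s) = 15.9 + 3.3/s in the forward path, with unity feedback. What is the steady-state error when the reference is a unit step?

The open loop C(s)P(s) has a pole at the origin (type 1), so the static position error constant is infinite and e_ss = 1/(1+∞) = 0.

0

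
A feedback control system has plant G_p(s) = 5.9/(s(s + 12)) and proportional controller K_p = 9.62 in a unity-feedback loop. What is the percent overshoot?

1.6%

From 1 + K_pG_p(s) = 0: s² + 12s + 56.76 = 0 ⇒ ω_n = 7.534, ζ = 0.7964.
%OS = 100·exp(−πζ/√(1−ζ²)) = 100·exp(−π·0.7964/√0.3657) = 1.6%.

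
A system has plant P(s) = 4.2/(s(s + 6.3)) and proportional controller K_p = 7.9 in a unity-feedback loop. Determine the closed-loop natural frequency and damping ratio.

The closed-loop denominator is s(s+6.3) + 7.9·4.2 = s² + 6.3s + 33.18.
Matching s² + 2ζω_n s + ω_n²: ω_n = √33.18 = 5.76 rad/s and 2ζω_n = 6.3, so ζ = 6.3/(2·5.76) = 0.547.

ω_n = 5.76 rad/s, ζ = 0.547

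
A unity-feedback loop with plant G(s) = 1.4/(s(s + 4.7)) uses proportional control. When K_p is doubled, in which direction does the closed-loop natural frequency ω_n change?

ω_n = √(1.4·K_p), which grows with K_p.

increase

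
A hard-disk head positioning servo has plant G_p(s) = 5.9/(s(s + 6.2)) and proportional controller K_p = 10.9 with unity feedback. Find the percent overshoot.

Closed-loop characteristic equation: s² + 6.2s + 64.31 = 0, so ω_n = 8.019 rad/s and ζ = 6.2/(2·8.019) = 0.3866.
%OS = 100·exp(−πζ/√(1−ζ²)) = 100·exp(−π·0.3866/√0.8506) = 26.8%.

26.8%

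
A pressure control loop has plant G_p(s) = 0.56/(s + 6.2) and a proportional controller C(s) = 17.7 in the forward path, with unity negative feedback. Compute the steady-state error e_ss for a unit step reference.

0.385

The loop is type 0. Static position error constant K_pos = C(0)·G_p(0) = 17.7·0.09032 = 1.599.
Steady-state error to a unit step: e_ss = 1/(1+K_pos) = 1/2.599 = 0.385.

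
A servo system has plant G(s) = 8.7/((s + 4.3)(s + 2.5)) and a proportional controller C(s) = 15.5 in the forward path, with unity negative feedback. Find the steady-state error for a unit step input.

The loop is type 0. Static position error constant K_pos = C(0)·G(0) = 15.5·0.8093 = 12.54.
Steady-state error to a unit step: e_ss = 1/(1+K_pos) = 1/13.54 = 0.0738.

0.0738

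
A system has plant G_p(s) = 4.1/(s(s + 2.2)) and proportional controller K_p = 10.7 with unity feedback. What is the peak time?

T_p = 0.481 s

Closed-loop characteristic equation: s² + 2.2s + 43.87 = 0, so ω_n = 6.623 rad/s and ζ = 2.2/(2·6.623) = 0.1661.
Damped frequency ω_d = ω_n√(1−ζ²) = 6.531 rad/s, so peak time T_p = π/ω_d = 0.481 s.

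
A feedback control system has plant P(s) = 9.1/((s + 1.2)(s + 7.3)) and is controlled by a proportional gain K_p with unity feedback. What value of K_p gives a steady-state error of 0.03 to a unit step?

K_p = 31.1

Steady-state error for a unit step on this type-0 loop is 1/(1 + K_p·P(0)).
P(0) = 1.039. Require 1/(1 + K_p·1.039) = 0.03, so 1 + 1.039·K_p = 33.33.
K_p = (33.33 − 1)/1.039 = 31.1.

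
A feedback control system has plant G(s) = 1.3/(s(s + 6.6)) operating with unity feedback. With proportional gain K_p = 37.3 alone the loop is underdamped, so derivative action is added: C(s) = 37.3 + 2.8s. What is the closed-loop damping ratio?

ζ = 0.735

Forward path: (37.3 + 2.8s)·1.3/(s(s+6.6)). The closed-loop characteristic equation is s² + (6.6 + 1.3·2.8)s + 1.3·37.3 = 0.
That is s² + 10.24s + 48.49 = 0, so ω_n = 6.963 rad/s and ζ = 10.24/(2·6.963) = 0.7353.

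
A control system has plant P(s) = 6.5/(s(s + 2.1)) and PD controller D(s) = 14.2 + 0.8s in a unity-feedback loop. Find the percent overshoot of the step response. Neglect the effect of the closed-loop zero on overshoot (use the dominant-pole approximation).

27.5%

Forward path: (14.2 + 0.8s)·6.5/(s(s+2.1)). The closed-loop characteristic equation is s² + (2.1 + 6.5·0.8)s + 6.5·14.2 = 0.
That is s² + 7.3s + 92.3 = 0, so ω_n = 9.607 rad/s and ζ = 7.3/(2·9.607) = 0.3799.
%OS = 100·exp(−πζ/√(1−ζ²)) = 27.5%.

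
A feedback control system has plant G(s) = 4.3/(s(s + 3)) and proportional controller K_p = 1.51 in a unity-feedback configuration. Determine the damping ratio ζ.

With unity feedback the closed-loop characteristic equation is s² + 3s + 1.51·4.3 = s² + 3s + 6.493 = 0.
So ω_n² = 6.493 ⇒ ω_n = 2.548 rad/s, and ζ = 3/(2ω_n) = 0.589.

ζ = 0.589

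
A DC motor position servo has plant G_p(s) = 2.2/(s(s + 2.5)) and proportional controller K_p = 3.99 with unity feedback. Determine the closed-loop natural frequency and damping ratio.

ω_n = 2.96 rad/s, ζ = 0.422

With unity feedback the closed-loop characteristic equation is s² + 2.5s + 3.99·2.2 = s² + 2.5s + 8.778 = 0.
So ω_n² = 8.778 ⇒ ω_n = 2.963 rad/s, and ζ = 2.5/(2ω_n) = 0.422.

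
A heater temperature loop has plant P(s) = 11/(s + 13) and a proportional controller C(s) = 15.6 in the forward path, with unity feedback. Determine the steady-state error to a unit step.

0.0704

The loop is type 0. Static position error constant K_pos = C(0)·P(0) = 15.6·0.8462 = 13.2.
Steady-state error to a unit step: e_ss = 1/(1+K_pos) = 1/14.2 = 0.0704.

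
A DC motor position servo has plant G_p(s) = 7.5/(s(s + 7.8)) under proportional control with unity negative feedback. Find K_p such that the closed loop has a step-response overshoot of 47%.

From %OS = 100·exp(−πζ/√(1−ζ²)) = 47%, ζ = −ln(0.47)/√(π²+ln²(0.47)) = 0.2337.
Characteristic equation s² + 7.8s + 7.5K_p = 0 gives ζ = 7.8/(2√(7.5K_p)).
Setting ζ = 0.2337: √(7.5K_p) = 7.8/(2·0.2337) = 16.69, so K_p = 278.5/7.5 = 37.1.

K_p = 37.1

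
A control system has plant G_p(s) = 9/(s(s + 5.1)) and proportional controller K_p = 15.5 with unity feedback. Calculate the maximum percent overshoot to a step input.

49.9%

Closed-loop characteristic equation: s² + 5.1s + 139.5 = 0, so ω_n = 11.81 rad/s and ζ = 5.1/(2·11.81) = 0.2159.
%OS = 100·exp(−πζ/√(1−ζ²)) = 100·exp(−π·0.2159/√0.9534) = 49.9%.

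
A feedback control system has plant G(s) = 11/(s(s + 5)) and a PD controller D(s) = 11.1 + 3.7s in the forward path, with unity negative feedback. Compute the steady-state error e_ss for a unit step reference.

0

The open loop D(s)G(s) has a pole at the origin (type 1), so the static position error constant is infinite and e_ss = 1/(1+∞) = 0.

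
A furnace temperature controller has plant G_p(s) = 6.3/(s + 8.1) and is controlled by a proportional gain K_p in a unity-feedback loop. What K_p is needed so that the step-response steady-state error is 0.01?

K_p = 127

The loop is type 0, so e_ss(step) = 1/(1 + K_pos) with K_pos = K_p·G_p(0).
G_p(0) = 0.7778. Require 1/(1 + K_p·0.7778) = 0.01, so 1 + 0.7778·K_p = 100.
K_p = (100 − 1)/0.7778 = 127.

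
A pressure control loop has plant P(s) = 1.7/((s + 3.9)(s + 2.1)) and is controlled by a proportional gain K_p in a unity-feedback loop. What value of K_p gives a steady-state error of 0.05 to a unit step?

The loop is type 0, so e_ss(step) = 1/(1 + K_pos) with K_pos = K_p·P(0).
P(0) = 0.2076. Require 1/(1 + K_p·0.2076) = 0.05, so 1 + 0.2076·K_p = 20.
K_p = (20 − 1)/0.2076 = 91.5.

K_p = 91.5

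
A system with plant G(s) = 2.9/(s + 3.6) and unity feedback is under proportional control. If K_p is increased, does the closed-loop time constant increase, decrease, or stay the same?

decrease

The closed-loop bandwidth 3.6+K_p·2.9 grows with K_p, so τ shrinks.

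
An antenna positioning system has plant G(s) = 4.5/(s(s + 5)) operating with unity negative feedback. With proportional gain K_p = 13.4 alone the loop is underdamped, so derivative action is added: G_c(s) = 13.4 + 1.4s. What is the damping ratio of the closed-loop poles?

Forward path: (13.4 + 1.4s)·4.5/(s(s+5)). The closed-loop characteristic equation is s² + (5 + 4.5·1.4)s + 4.5·13.4 = 0.
That is s² + 11.3s + 60.3 = 0, so ω_n = 7.765 rad/s and ζ = 11.3/(2·7.765) = 0.7276.

ζ = 0.728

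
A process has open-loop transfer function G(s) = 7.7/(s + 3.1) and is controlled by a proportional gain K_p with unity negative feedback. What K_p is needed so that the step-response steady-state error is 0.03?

K_p = 13

Steady-state error for a unit step on this type-0 loop is 1/(1 + K_p·G(0)).
G(0) = 2.484. Require 1/(1 + K_p·2.484) = 0.03, so 1 + 2.484·K_p = 33.33.
K_p = (33.33 − 1)/2.484 = 13.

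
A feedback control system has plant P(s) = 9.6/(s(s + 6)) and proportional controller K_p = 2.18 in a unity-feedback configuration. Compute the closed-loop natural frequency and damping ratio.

1 + K_p·P(s) = 0 gives s² + 6s + 20.93 = 0.
Matching s² + 2ζω_n s + ω_n²: ω_n = √20.93 = 4.575 rad/s and 2ζω_n = 6, so ζ = 6/(2·4.575) = 0.656.

ω_n = 4.57 rad/s, ζ = 0.656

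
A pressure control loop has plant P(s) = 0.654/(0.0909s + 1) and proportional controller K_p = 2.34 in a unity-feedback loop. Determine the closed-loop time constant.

Closed loop: T(s) = K_p·P/(1+K_p·P) = 1.53/(0.0909s + 1 + 1.53), with pole at s = −(1 + 1.53)/0.0909 = −27.84.
Closed-loop time constant τ = 1/27.84 = 0.0359 s.

τ = 0.0359 s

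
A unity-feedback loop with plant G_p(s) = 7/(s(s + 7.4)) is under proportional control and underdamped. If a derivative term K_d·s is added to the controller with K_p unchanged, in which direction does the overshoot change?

decrease

With PD the characteristic equation becomes s² + (a + K·K_d)s + K·K_p = 0; the damping term grows, ζ rises, overshoot falls.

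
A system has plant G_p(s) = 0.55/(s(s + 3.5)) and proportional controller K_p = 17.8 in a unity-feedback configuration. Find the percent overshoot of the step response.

Closed-loop characteristic equation: s² + 3.5s + 9.79 = 0, so ω_n = 3.129 rad/s and ζ = 3.5/(2·3.129) = 0.5593.
%OS = 100·exp(−πζ/√(1−ζ²)) = 100·exp(−π·0.5593/√0.6872) = 12%.

12%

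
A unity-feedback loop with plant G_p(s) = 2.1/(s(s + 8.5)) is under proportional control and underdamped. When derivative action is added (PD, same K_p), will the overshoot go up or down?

decrease

The derivative term adds K·K_d to the s-coefficient of the characteristic equation, raising 2ζω_n while ω_n is unchanged; ζ increases, so overshoot decreases.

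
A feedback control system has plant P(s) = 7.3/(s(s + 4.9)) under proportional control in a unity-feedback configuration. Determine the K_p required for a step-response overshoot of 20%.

K_p = 3.96

From %OS = 100·exp(−πζ/√(1−ζ²)) = 20%, ζ = −ln(0.2)/√(π²+ln²(0.2)) = 0.4559.
Characteristic equation s² + 4.9s + 7.3K_p = 0 gives ζ = 4.9/(2√(7.3K_p)).
Setting ζ = 0.4559: √(7.3K_p) = 4.9/(2·0.4559) = 5.373, so K_p = 28.87/7.3 = 3.96.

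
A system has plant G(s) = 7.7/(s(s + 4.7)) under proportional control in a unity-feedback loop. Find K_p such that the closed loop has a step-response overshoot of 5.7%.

K_p = 1.58

From %OS = 100·exp(−πζ/√(1−ζ²)) = 5.7%, ζ = −ln(0.057)/√(π²+ln²(0.057)) = 0.6738.
Characteristic equation s² + 4.7s + 7.7K_p = 0 gives ζ = 4.7/(2√(7.7K_p)).
Setting ζ = 0.6738: √(7.7K_p) = 4.7/(2·0.6738) = 3.488, so K_p = 12.16/7.7 = 1.58.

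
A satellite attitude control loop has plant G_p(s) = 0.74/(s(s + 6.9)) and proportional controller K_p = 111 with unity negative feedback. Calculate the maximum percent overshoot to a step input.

27.4%

Closed-loop characteristic equation: s² + 6.9s + 82.14 = 0, so ω_n = 9.063 rad/s and ζ = 6.9/(2·9.063) = 0.3807.
%OS = 100·exp(−πζ/√(1−ζ²)) = 100·exp(−π·0.3807/√0.8551) = 27.4%.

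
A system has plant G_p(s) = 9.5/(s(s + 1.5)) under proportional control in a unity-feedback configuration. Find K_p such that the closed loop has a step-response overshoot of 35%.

K_p = 0.589

From %OS = 100·exp(−πζ/√(1−ζ²)) = 35%, ζ = −ln(0.35)/√(π²+ln²(0.35)) = 0.3169.
Characteristic equation s² + 1.5s + 9.5K_p = 0 gives ζ = 1.5/(2√(9.5K_p)).
Setting ζ = 0.3169: √(9.5K_p) = 1.5/(2·0.3169) = 2.366, so K_p = 5.6/9.5 = 0.589.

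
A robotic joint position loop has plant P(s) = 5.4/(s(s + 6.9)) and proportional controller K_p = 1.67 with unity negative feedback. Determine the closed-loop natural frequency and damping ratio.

ω_n = 3 rad/s, ζ = 1.15

The closed-loop denominator is s(s+6.9) + 1.67·5.4 = s² + 6.9s + 9.018.
So ω_n² = 9.018 ⇒ ω_n = 3.003 rad/s, and ζ = 6.9/(2ω_n) = 1.15.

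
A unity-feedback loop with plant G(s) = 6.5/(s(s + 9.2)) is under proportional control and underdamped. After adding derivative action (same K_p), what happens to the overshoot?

With PD the characteristic equation becomes s² + (a + K·K_d)s + K·K_p = 0; the damping term grows, ζ rises, overshoot falls.

decrease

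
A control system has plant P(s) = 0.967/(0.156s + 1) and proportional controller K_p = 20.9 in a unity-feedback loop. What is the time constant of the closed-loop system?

τ = 0.00735 s

Closed loop: T(s) = K_p·P/(1+K_p·P) = 20.21/(0.156s + 1 + 20.21), with pole at s = −(1 + 20.21)/0.156 = −136.
Closed-loop time constant τ = 1/136 = 0.00735 s.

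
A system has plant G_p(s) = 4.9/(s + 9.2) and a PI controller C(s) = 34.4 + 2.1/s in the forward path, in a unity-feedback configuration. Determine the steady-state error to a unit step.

The open loop C(s)G_p(s) has a pole at the origin (type 1), so the static position error constant is infinite and e_ss = 1/(1+∞) = 0.

0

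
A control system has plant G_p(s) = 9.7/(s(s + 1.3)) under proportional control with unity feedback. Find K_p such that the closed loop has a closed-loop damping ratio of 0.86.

K_p = 0.0589

Closed-loop characteristic equation: s² + 1.3s + K_p·9.7 = 0.
So ω_n = √(9.7K_p) and 2ζω_n = 1.3, giving ζ = 1.3/(2√(9.7K_p)).
Setting ζ = 0.86: √(9.7K_p) = 1.3/(2·0.86) = 0.7558, so K_p = 0.5713/9.7 = 0.0589.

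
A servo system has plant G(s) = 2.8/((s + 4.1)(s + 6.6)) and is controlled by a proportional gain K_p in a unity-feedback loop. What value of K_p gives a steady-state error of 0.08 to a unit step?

The loop is type 0, so e_ss(step) = 1/(1 + K_pos) with K_pos = K_p·G(0).
G(0) = 0.1035. Require 1/(1 + K_p·0.1035) = 0.08, so 1 + 0.1035·K_p = 12.5.
K_p = (12.5 − 1)/0.1035 = 111.

K_p = 111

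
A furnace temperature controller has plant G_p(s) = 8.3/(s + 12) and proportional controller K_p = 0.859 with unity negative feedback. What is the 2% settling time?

T_s ≈ 0.209 s

Closed-loop transfer function: T(s) = K_p·G_p(s)/(1 + K_p·G_p(s)) = 7.13/(s + 12 + 7.13) = 7.13/(s + 19.13).
Time constant τ = 1/19.13 = 0.05227 s, so the 2% settling time is about 4τ = 0.209 s.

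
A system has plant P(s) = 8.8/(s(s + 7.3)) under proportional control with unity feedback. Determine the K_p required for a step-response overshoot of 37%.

From %OS = 100·exp(−πζ/√(1−ζ²)) = 37%, ζ = −ln(0.37)/√(π²+ln²(0.37)) = 0.3017.
Characteristic equation s² + 7.3s + 8.8K_p = 0 gives ζ = 7.3/(2√(8.8K_p)).
Setting ζ = 0.3017: √(8.8K_p) = 7.3/(2·0.3017) = 12.1, so K_p = 146.3/8.8 = 16.6.

K_p = 16.6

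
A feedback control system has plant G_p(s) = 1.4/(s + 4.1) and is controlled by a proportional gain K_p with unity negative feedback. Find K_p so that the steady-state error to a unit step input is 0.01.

For a type-0 loop with proportional control, e_ss = 1/(1 + K_p·G_p(0)).
G_p(0) = 0.3415. Require 1/(1 + K_p·0.3415) = 0.01, so 1 + 0.3415·K_p = 100.
K_p = (100 − 1)/0.3415 = 290.

K_p = 290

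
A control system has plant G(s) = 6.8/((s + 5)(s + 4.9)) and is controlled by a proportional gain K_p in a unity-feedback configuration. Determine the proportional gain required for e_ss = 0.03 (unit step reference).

Steady-state error for a unit step on this type-0 loop is 1/(1 + K_p·G(0)).
G(0) = 0.2776. Require 1/(1 + K_p·0.2776) = 0.03, so 1 + 0.2776·K_p = 33.33.
K_p = (33.33 − 1)/0.2776 = 116.

K_p = 116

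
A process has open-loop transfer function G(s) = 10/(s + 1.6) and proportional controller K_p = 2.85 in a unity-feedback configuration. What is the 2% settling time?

T_s ≈ 0.133 s

Closed-loop transfer function: T(s) = K_p·G(s)/(1 + K_p·G(s)) = 28.5/(s + 1.6 + 28.5) = 28.5/(s + 30.1).
Time constant τ = 1/30.1 = 0.03322 s, so the 2% settling time is about 4τ = 0.133 s.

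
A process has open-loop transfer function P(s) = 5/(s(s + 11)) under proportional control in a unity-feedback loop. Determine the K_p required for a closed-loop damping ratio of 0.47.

Closed-loop characteristic equation: s² + 11s + K_p·5 = 0.
So ω_n = √(5K_p) and 2ζω_n = 11, giving ζ = 11/(2√(5K_p)).
Setting ζ = 0.47: √(5K_p) = 11/(2·0.47) = 11.7, so K_p = 136.9/5 = 27.4.

K_p = 27.4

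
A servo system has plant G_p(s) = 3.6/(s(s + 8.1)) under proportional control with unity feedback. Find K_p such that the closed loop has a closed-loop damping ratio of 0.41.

K_p = 27.1

Closed-loop characteristic equation: s² + 8.1s + K_p·3.6 = 0.
So ω_n = √(3.6K_p) and 2ζω_n = 8.1, giving ζ = 8.1/(2√(3.6K_p)).
Setting ζ = 0.41: √(3.6K_p) = 8.1/(2·0.41) = 9.878, so K_p = 97.58/3.6 = 27.1.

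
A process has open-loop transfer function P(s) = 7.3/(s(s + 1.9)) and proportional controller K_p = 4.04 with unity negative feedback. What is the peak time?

From 1 + K_pP(s) = 0: s² + 1.9s + 29.49 = 0 ⇒ ω_n = 5.431, ζ = 0.1749.
Damped frequency ω_d = ω_n√(1−ζ²) = 5.347 rad/s, so peak time T_p = π/ω_d = 0.588 s.

T_p = 0.588 s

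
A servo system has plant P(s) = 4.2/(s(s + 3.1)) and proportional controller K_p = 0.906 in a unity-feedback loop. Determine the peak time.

From 1 + K_pP(s) = 0: s² + 3.1s + 3.805 = 0 ⇒ ω_n = 1.951, ζ = 0.7946.
Damped frequency ω_d = ω_n√(1−ζ²) = 1.184 rad/s, so peak time T_p = π/ω_d = 2.65 s.

T_p = 2.65 s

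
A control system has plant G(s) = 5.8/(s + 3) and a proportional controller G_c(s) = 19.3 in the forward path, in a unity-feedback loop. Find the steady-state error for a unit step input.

The loop is type 0. Static position error constant K_pos = G_c(0)·G(0) = 19.3·1.933 = 37.31.
Steady-state error to a unit step: e_ss = 1/(1+K_pos) = 1/38.31 = 0.0261.

0.0261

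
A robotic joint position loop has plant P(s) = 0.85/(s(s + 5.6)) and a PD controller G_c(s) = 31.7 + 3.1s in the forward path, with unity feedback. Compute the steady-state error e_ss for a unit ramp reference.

The loop has one pole at the origin (type 1). Velocity error constant K_v = lim_{s→0} s·G_c(s)P(s) = 31.7·0.85/5.6 = 4.812.
Steady-state error to a unit ramp: e_ss = 1/K_v = 0.208.

0.208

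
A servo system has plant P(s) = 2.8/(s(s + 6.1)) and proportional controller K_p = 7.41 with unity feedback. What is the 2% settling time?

T_s ≈ 1.31 s

The closed-loop denominator s² + 6.1s + 20.75 gives ω_n = √20.75 = 4.555 and ζ = 6.1/(2ω_n) = 0.6696.
2% settling time T_s ≈ 4/(ζω_n) = 4/3.05 = 1.31 s.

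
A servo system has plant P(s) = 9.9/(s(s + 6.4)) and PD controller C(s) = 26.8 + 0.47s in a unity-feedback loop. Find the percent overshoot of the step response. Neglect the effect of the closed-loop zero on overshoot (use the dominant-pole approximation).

Forward path: (26.8 + 0.47s)·9.9/(s(s+6.4)). The closed-loop characteristic equation is s² + (6.4 + 9.9·0.47)s + 9.9·26.8 = 0.
That is s² + 11.05s + 265.3 = 0, so ω_n = 16.29 rad/s and ζ = 11.05/(2·16.29) = 0.3393.
%OS = 100·exp(−πζ/√(1−ζ²)) = 32.2%.

32.2%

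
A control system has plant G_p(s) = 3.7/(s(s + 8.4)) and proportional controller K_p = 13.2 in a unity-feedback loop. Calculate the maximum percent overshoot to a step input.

The closed-loop denominator s² + 8.4s + 48.84 gives ω_n = √48.84 = 6.989 and ζ = 8.4/(2ω_n) = 0.601.
%OS = 100·exp(−πζ/√(1−ζ²)) = 100·exp(−π·0.601/√0.6388) = 9.42%.

9.42%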